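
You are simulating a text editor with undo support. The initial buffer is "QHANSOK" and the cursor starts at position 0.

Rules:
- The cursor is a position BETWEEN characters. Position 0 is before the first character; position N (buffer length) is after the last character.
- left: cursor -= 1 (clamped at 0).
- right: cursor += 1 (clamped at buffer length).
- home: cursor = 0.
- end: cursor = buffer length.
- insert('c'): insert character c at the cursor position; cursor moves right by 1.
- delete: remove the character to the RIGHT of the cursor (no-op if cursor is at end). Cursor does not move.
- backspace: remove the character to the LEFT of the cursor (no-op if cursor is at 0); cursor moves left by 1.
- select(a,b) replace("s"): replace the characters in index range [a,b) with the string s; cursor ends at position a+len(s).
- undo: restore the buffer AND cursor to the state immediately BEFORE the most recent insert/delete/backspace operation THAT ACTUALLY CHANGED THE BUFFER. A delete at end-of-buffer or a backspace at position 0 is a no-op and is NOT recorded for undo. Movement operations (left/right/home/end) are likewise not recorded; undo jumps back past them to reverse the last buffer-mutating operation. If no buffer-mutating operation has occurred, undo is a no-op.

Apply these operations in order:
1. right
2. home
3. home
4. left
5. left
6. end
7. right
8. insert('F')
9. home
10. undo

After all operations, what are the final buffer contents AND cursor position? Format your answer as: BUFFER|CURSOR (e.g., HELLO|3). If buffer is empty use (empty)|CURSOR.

Answer: QHANSOK|7

Derivation:
After op 1 (right): buf='QHANSOK' cursor=1
After op 2 (home): buf='QHANSOK' cursor=0
After op 3 (home): buf='QHANSOK' cursor=0
After op 4 (left): buf='QHANSOK' cursor=0
After op 5 (left): buf='QHANSOK' cursor=0
After op 6 (end): buf='QHANSOK' cursor=7
After op 7 (right): buf='QHANSOK' cursor=7
After op 8 (insert('F')): buf='QHANSOKF' cursor=8
After op 9 (home): buf='QHANSOKF' cursor=0
After op 10 (undo): buf='QHANSOK' cursor=7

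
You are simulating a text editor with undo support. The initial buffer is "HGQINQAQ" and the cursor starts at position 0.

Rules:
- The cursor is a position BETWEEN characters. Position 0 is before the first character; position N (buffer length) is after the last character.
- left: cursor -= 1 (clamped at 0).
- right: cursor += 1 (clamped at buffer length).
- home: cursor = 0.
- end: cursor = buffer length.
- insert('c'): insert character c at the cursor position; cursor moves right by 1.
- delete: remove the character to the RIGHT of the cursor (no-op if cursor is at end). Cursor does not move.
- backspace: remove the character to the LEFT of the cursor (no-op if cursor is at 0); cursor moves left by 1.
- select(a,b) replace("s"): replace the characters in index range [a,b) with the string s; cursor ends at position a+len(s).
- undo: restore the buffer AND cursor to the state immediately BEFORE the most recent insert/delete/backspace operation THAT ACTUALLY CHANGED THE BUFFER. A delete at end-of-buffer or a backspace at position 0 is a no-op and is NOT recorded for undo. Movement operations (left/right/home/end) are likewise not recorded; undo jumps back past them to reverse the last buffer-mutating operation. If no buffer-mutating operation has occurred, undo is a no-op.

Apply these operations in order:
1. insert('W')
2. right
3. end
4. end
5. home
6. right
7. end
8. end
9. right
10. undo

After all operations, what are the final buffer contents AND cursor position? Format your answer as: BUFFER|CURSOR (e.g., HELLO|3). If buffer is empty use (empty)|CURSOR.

Answer: HGQINQAQ|0

Derivation:
After op 1 (insert('W')): buf='WHGQINQAQ' cursor=1
After op 2 (right): buf='WHGQINQAQ' cursor=2
After op 3 (end): buf='WHGQINQAQ' cursor=9
After op 4 (end): buf='WHGQINQAQ' cursor=9
After op 5 (home): buf='WHGQINQAQ' cursor=0
After op 6 (right): buf='WHGQINQAQ' cursor=1
After op 7 (end): buf='WHGQINQAQ' cursor=9
After op 8 (end): buf='WHGQINQAQ' cursor=9
After op 9 (right): buf='WHGQINQAQ' cursor=9
After op 10 (undo): buf='HGQINQAQ' cursor=0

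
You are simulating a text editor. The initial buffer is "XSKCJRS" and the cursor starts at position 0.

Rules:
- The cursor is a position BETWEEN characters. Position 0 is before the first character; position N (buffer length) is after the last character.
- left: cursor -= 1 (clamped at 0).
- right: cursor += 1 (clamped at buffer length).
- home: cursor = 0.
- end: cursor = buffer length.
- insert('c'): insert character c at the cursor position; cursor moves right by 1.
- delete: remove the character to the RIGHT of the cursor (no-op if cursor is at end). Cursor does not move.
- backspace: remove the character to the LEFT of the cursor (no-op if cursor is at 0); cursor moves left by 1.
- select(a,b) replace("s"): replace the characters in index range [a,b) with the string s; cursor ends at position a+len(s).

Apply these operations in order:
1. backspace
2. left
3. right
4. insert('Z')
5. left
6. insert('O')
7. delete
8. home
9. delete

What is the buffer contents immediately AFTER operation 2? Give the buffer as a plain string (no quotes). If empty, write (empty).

After op 1 (backspace): buf='XSKCJRS' cursor=0
After op 2 (left): buf='XSKCJRS' cursor=0

Answer: XSKCJRS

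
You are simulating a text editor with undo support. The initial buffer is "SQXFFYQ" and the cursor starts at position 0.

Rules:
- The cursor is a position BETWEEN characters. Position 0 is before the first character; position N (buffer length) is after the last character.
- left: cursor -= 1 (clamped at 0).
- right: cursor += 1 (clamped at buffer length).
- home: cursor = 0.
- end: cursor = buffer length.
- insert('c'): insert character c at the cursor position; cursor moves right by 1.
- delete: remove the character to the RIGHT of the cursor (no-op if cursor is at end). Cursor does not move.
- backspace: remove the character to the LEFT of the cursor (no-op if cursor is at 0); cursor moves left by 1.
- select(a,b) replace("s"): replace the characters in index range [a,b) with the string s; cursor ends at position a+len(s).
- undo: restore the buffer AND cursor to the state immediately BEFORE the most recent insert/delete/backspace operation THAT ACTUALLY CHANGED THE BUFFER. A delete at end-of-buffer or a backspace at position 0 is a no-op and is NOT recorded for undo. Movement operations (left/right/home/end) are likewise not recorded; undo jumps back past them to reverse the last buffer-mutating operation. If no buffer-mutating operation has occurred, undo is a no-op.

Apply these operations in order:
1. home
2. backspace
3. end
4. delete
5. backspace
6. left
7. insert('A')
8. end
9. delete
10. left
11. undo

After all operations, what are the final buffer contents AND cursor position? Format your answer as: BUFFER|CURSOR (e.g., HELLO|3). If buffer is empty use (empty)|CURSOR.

Answer: SQXFFY|5

Derivation:
After op 1 (home): buf='SQXFFYQ' cursor=0
After op 2 (backspace): buf='SQXFFYQ' cursor=0
After op 3 (end): buf='SQXFFYQ' cursor=7
After op 4 (delete): buf='SQXFFYQ' cursor=7
After op 5 (backspace): buf='SQXFFY' cursor=6
After op 6 (left): buf='SQXFFY' cursor=5
After op 7 (insert('A')): buf='SQXFFAY' cursor=6
After op 8 (end): buf='SQXFFAY' cursor=7
After op 9 (delete): buf='SQXFFAY' cursor=7
After op 10 (left): buf='SQXFFAY' cursor=6
After op 11 (undo): buf='SQXFFY' cursor=5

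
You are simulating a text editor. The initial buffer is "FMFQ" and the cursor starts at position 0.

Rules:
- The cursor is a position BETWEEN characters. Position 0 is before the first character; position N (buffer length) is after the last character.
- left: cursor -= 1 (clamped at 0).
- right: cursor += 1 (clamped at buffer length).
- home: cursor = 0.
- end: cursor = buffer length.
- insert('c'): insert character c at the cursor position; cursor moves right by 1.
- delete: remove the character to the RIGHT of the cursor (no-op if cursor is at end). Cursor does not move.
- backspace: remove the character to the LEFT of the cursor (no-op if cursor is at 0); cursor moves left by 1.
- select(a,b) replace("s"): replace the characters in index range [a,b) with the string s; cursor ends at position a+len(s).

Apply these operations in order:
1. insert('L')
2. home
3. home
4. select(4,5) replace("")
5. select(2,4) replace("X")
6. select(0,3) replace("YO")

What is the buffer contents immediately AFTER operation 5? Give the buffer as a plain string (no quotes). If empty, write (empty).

Answer: LFX

Derivation:
After op 1 (insert('L')): buf='LFMFQ' cursor=1
After op 2 (home): buf='LFMFQ' cursor=0
After op 3 (home): buf='LFMFQ' cursor=0
After op 4 (select(4,5) replace("")): buf='LFMF' cursor=4
After op 5 (select(2,4) replace("X")): buf='LFX' cursor=3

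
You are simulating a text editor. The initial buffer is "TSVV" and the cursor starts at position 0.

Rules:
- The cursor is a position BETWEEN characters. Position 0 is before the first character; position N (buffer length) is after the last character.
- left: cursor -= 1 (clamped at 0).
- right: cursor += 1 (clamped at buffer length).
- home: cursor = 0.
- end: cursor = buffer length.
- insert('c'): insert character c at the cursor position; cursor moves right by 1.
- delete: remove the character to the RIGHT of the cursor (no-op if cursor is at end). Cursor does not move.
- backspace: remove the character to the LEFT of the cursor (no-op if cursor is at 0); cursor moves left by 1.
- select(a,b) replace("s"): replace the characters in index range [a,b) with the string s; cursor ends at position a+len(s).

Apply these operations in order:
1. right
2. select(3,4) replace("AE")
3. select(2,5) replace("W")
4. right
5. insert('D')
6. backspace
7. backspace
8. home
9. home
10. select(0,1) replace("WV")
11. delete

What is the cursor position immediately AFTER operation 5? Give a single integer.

After op 1 (right): buf='TSVV' cursor=1
After op 2 (select(3,4) replace("AE")): buf='TSVAE' cursor=5
After op 3 (select(2,5) replace("W")): buf='TSW' cursor=3
After op 4 (right): buf='TSW' cursor=3
After op 5 (insert('D')): buf='TSWD' cursor=4

Answer: 4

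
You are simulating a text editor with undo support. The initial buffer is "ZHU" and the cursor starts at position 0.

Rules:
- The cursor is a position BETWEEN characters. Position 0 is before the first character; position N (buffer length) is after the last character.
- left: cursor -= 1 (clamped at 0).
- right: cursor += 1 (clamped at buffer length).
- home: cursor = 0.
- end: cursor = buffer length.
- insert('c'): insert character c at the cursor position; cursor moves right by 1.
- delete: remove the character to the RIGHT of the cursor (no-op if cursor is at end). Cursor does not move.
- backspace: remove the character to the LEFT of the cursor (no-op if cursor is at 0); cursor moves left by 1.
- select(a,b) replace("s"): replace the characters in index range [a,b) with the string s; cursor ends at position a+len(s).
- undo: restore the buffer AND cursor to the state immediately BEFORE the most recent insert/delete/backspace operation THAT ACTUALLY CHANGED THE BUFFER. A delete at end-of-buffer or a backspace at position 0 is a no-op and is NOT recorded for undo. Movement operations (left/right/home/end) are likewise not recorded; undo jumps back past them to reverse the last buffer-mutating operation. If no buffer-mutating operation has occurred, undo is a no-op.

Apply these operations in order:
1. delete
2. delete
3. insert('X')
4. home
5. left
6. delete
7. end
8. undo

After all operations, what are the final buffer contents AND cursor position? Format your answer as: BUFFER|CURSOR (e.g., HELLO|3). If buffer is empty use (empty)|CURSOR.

After op 1 (delete): buf='HU' cursor=0
After op 2 (delete): buf='U' cursor=0
After op 3 (insert('X')): buf='XU' cursor=1
After op 4 (home): buf='XU' cursor=0
After op 5 (left): buf='XU' cursor=0
After op 6 (delete): buf='U' cursor=0
After op 7 (end): buf='U' cursor=1
After op 8 (undo): buf='XU' cursor=0

Answer: XU|0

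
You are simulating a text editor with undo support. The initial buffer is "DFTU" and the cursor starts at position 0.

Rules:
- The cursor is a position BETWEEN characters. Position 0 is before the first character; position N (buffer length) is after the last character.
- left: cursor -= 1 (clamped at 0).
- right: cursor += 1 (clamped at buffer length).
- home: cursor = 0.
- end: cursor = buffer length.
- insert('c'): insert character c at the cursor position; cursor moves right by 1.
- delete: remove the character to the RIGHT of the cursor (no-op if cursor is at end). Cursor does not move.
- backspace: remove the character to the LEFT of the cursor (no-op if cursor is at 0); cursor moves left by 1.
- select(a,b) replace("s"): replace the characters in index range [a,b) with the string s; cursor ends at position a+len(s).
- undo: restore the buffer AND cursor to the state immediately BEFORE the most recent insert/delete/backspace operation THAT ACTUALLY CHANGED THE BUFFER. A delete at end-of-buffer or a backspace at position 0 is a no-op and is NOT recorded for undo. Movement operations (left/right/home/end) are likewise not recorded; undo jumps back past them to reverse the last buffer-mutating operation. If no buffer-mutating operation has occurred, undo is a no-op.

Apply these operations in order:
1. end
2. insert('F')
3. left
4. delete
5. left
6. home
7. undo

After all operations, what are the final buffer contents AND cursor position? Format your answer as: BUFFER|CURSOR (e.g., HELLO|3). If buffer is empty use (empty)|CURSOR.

Answer: DFTUF|4

Derivation:
After op 1 (end): buf='DFTU' cursor=4
After op 2 (insert('F')): buf='DFTUF' cursor=5
After op 3 (left): buf='DFTUF' cursor=4
After op 4 (delete): buf='DFTU' cursor=4
After op 5 (left): buf='DFTU' cursor=3
After op 6 (home): buf='DFTU' cursor=0
After op 7 (undo): buf='DFTUF' cursor=4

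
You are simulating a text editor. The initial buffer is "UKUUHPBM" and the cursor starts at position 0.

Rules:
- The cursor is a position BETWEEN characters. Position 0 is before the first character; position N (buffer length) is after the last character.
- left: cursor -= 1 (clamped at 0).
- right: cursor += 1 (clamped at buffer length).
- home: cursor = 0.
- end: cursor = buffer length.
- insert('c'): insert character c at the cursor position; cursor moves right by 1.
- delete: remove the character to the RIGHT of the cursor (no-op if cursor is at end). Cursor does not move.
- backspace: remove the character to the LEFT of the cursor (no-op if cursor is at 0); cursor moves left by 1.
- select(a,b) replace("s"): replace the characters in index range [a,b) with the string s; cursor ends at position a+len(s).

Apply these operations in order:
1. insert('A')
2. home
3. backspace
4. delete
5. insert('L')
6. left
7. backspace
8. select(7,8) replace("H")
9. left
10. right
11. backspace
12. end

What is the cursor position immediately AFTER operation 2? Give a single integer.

After op 1 (insert('A')): buf='AUKUUHPBM' cursor=1
After op 2 (home): buf='AUKUUHPBM' cursor=0

Answer: 0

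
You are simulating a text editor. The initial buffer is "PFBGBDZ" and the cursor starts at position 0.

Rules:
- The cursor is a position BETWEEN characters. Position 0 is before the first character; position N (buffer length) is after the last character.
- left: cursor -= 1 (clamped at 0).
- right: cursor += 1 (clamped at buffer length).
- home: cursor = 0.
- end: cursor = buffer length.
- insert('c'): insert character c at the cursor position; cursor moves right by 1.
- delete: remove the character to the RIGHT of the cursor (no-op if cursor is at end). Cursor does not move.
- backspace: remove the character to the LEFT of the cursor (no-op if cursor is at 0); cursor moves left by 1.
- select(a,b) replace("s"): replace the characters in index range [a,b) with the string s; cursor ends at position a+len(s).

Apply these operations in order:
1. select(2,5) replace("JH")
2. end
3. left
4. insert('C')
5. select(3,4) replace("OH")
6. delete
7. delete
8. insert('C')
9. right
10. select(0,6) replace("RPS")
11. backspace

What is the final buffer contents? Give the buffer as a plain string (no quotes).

Answer: RPZ

Derivation:
After op 1 (select(2,5) replace("JH")): buf='PFJHDZ' cursor=4
After op 2 (end): buf='PFJHDZ' cursor=6
After op 3 (left): buf='PFJHDZ' cursor=5
After op 4 (insert('C')): buf='PFJHDCZ' cursor=6
After op 5 (select(3,4) replace("OH")): buf='PFJOHDCZ' cursor=5
After op 6 (delete): buf='PFJOHCZ' cursor=5
After op 7 (delete): buf='PFJOHZ' cursor=5
After op 8 (insert('C')): buf='PFJOHCZ' cursor=6
After op 9 (right): buf='PFJOHCZ' cursor=7
After op 10 (select(0,6) replace("RPS")): buf='RPSZ' cursor=3
After op 11 (backspace): buf='RPZ' cursor=2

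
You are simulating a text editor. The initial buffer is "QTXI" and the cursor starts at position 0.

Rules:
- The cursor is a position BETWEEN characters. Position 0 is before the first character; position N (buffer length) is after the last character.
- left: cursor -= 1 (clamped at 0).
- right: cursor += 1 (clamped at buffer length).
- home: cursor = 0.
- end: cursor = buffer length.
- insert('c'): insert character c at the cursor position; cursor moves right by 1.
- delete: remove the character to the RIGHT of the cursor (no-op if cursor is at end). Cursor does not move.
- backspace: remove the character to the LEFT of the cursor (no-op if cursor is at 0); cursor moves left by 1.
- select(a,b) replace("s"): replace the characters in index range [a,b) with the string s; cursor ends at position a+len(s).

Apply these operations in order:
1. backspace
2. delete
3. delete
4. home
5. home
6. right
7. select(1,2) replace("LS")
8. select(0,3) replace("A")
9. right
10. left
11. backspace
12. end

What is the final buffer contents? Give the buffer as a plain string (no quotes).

Answer: A

Derivation:
After op 1 (backspace): buf='QTXI' cursor=0
After op 2 (delete): buf='TXI' cursor=0
After op 3 (delete): buf='XI' cursor=0
After op 4 (home): buf='XI' cursor=0
After op 5 (home): buf='XI' cursor=0
After op 6 (right): buf='XI' cursor=1
After op 7 (select(1,2) replace("LS")): buf='XLS' cursor=3
After op 8 (select(0,3) replace("A")): buf='A' cursor=1
After op 9 (right): buf='A' cursor=1
After op 10 (left): buf='A' cursor=0
After op 11 (backspace): buf='A' cursor=0
After op 12 (end): buf='A' cursor=1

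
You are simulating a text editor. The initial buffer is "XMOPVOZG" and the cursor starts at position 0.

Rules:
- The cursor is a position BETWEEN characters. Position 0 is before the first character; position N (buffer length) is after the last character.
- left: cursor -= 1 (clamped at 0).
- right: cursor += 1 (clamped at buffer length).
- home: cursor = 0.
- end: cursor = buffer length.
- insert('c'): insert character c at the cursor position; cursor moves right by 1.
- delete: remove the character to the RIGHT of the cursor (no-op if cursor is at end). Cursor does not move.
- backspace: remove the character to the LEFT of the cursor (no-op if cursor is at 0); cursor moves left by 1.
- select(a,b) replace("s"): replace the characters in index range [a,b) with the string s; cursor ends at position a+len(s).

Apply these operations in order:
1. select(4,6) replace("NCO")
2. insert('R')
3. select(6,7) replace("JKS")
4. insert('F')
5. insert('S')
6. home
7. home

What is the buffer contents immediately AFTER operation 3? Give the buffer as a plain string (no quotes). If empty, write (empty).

After op 1 (select(4,6) replace("NCO")): buf='XMOPNCOZG' cursor=7
After op 2 (insert('R')): buf='XMOPNCORZG' cursor=8
After op 3 (select(6,7) replace("JKS")): buf='XMOPNCJKSRZG' cursor=9

Answer: XMOPNCJKSRZG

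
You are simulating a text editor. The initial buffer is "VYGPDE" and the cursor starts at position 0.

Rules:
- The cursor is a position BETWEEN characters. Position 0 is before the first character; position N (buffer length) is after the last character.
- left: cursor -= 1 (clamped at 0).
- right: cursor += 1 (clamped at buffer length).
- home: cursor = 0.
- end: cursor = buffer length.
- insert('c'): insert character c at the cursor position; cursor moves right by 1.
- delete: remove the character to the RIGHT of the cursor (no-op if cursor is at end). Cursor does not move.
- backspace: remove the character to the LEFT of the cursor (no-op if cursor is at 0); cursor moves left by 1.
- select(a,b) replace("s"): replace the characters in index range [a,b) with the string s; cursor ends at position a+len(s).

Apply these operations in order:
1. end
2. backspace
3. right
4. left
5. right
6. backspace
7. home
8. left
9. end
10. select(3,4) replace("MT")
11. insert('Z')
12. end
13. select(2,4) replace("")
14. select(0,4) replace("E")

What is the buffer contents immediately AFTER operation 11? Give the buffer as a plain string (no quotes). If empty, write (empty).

After op 1 (end): buf='VYGPDE' cursor=6
After op 2 (backspace): buf='VYGPD' cursor=5
After op 3 (right): buf='VYGPD' cursor=5
After op 4 (left): buf='VYGPD' cursor=4
After op 5 (right): buf='VYGPD' cursor=5
After op 6 (backspace): buf='VYGP' cursor=4
After op 7 (home): buf='VYGP' cursor=0
After op 8 (left): buf='VYGP' cursor=0
After op 9 (end): buf='VYGP' cursor=4
After op 10 (select(3,4) replace("MT")): buf='VYGMT' cursor=5
After op 11 (insert('Z')): buf='VYGMTZ' cursor=6

Answer: VYGMTZ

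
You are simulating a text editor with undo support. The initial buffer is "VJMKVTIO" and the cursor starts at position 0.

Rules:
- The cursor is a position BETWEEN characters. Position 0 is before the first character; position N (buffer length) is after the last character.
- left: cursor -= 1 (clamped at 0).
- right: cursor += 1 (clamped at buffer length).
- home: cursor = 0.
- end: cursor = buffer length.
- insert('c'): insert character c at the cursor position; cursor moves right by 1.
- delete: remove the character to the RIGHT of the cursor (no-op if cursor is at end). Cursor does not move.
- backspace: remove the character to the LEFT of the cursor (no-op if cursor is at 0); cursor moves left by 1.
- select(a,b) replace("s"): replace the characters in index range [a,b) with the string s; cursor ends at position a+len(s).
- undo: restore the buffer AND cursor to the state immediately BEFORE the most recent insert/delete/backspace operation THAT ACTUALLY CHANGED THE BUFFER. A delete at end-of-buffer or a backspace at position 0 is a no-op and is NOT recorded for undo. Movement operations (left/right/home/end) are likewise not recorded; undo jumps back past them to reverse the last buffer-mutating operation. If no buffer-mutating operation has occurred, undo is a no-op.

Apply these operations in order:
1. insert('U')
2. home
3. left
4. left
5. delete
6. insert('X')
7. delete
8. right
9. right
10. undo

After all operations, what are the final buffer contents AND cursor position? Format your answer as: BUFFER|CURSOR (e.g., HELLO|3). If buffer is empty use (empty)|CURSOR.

Answer: XVJMKVTIO|1

Derivation:
After op 1 (insert('U')): buf='UVJMKVTIO' cursor=1
After op 2 (home): buf='UVJMKVTIO' cursor=0
After op 3 (left): buf='UVJMKVTIO' cursor=0
After op 4 (left): buf='UVJMKVTIO' cursor=0
After op 5 (delete): buf='VJMKVTIO' cursor=0
After op 6 (insert('X')): buf='XVJMKVTIO' cursor=1
After op 7 (delete): buf='XJMKVTIO' cursor=1
After op 8 (right): buf='XJMKVTIO' cursor=2
After op 9 (right): buf='XJMKVTIO' cursor=3
After op 10 (undo): buf='XVJMKVTIO' cursor=1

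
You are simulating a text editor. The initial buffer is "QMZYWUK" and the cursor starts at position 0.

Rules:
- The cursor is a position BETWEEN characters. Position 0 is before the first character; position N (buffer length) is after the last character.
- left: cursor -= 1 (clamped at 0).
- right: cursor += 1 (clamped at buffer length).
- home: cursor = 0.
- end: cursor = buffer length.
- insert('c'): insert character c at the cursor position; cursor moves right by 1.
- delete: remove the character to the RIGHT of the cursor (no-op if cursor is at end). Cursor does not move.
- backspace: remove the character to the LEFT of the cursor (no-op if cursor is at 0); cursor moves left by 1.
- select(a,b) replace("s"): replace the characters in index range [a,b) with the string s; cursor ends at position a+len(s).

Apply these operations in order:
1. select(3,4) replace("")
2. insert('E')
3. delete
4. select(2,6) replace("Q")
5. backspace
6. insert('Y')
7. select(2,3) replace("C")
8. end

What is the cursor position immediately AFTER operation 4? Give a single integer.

After op 1 (select(3,4) replace("")): buf='QMZWUK' cursor=3
After op 2 (insert('E')): buf='QMZEWUK' cursor=4
After op 3 (delete): buf='QMZEUK' cursor=4
After op 4 (select(2,6) replace("Q")): buf='QMQ' cursor=3

Answer: 3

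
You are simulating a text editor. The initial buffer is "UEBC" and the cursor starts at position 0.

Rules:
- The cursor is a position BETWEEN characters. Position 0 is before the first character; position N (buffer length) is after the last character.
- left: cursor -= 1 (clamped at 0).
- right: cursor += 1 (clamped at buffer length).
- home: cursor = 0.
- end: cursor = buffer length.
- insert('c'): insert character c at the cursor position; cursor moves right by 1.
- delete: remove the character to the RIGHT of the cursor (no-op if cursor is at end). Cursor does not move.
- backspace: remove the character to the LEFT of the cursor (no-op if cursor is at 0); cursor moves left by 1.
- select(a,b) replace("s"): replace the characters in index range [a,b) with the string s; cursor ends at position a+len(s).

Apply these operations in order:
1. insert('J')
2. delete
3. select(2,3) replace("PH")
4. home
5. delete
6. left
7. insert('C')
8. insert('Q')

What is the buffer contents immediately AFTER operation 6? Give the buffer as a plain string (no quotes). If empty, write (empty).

After op 1 (insert('J')): buf='JUEBC' cursor=1
After op 2 (delete): buf='JEBC' cursor=1
After op 3 (select(2,3) replace("PH")): buf='JEPHC' cursor=4
After op 4 (home): buf='JEPHC' cursor=0
After op 5 (delete): buf='EPHC' cursor=0
After op 6 (left): buf='EPHC' cursor=0

Answer: EPHC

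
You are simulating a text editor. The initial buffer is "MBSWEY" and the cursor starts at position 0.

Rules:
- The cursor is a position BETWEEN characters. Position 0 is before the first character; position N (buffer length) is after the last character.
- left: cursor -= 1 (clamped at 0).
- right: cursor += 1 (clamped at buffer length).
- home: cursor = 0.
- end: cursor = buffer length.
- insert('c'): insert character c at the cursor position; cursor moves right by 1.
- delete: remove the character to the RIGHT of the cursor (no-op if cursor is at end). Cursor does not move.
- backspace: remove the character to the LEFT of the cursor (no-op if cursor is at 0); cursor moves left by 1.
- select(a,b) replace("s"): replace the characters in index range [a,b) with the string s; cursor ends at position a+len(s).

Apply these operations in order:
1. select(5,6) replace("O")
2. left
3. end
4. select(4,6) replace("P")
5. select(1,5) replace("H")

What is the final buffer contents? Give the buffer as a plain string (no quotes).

Answer: MH

Derivation:
After op 1 (select(5,6) replace("O")): buf='MBSWEO' cursor=6
After op 2 (left): buf='MBSWEO' cursor=5
After op 3 (end): buf='MBSWEO' cursor=6
After op 4 (select(4,6) replace("P")): buf='MBSWP' cursor=5
After op 5 (select(1,5) replace("H")): buf='MH' cursor=2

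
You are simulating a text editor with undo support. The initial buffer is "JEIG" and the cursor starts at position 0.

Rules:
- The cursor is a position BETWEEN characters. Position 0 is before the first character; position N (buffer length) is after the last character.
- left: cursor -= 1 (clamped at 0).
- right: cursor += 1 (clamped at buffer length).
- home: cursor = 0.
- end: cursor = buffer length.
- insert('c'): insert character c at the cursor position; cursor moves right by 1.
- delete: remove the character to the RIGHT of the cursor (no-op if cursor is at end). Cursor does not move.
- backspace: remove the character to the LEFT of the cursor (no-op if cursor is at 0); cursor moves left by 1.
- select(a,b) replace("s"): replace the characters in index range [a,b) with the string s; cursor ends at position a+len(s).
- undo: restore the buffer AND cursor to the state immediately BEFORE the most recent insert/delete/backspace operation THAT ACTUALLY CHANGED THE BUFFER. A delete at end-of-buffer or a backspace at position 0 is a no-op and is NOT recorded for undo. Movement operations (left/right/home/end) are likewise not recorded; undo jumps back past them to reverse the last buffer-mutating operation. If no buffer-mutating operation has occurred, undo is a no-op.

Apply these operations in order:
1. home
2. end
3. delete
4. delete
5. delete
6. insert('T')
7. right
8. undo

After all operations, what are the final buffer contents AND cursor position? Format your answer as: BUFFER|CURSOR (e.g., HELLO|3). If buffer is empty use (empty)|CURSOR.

After op 1 (home): buf='JEIG' cursor=0
After op 2 (end): buf='JEIG' cursor=4
After op 3 (delete): buf='JEIG' cursor=4
After op 4 (delete): buf='JEIG' cursor=4
After op 5 (delete): buf='JEIG' cursor=4
After op 6 (insert('T')): buf='JEIGT' cursor=5
After op 7 (right): buf='JEIGT' cursor=5
After op 8 (undo): buf='JEIG' cursor=4

Answer: JEIG|4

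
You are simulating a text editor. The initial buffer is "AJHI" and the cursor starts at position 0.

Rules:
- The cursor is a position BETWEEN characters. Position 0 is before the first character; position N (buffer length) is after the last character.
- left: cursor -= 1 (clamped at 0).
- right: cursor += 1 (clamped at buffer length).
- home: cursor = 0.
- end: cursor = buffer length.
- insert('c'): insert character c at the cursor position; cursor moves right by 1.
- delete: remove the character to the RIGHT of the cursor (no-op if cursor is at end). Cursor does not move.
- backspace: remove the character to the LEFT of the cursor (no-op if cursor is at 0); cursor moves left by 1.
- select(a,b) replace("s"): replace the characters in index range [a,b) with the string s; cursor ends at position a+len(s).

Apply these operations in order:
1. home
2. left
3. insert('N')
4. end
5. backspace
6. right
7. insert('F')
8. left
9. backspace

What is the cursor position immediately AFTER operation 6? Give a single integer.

Answer: 4

Derivation:
After op 1 (home): buf='AJHI' cursor=0
After op 2 (left): buf='AJHI' cursor=0
After op 3 (insert('N')): buf='NAJHI' cursor=1
After op 4 (end): buf='NAJHI' cursor=5
After op 5 (backspace): buf='NAJH' cursor=4
After op 6 (right): buf='NAJH' cursor=4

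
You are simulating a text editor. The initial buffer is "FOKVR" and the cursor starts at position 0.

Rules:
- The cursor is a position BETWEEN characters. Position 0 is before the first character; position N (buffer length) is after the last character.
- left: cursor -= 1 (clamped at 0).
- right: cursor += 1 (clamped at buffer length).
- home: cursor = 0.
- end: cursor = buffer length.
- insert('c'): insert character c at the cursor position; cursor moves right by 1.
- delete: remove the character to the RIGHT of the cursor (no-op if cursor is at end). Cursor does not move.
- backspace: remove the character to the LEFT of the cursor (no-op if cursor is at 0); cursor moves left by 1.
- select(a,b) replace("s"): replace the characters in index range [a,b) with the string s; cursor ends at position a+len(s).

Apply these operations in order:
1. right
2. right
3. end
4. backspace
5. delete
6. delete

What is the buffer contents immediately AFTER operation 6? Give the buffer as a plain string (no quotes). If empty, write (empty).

After op 1 (right): buf='FOKVR' cursor=1
After op 2 (right): buf='FOKVR' cursor=2
After op 3 (end): buf='FOKVR' cursor=5
After op 4 (backspace): buf='FOKV' cursor=4
After op 5 (delete): buf='FOKV' cursor=4
After op 6 (delete): buf='FOKV' cursor=4

Answer: FOKV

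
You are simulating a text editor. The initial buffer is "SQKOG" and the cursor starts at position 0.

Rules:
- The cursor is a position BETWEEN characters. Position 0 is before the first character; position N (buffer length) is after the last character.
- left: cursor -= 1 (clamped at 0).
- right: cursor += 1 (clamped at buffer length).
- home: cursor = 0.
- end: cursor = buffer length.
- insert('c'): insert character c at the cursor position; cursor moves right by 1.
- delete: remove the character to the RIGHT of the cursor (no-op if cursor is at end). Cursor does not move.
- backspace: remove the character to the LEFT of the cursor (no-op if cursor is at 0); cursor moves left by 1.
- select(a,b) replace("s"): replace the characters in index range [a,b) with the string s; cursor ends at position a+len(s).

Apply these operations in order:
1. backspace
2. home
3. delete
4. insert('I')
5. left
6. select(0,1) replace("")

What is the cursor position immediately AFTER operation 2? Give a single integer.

Answer: 0

Derivation:
After op 1 (backspace): buf='SQKOG' cursor=0
After op 2 (home): buf='SQKOG' cursor=0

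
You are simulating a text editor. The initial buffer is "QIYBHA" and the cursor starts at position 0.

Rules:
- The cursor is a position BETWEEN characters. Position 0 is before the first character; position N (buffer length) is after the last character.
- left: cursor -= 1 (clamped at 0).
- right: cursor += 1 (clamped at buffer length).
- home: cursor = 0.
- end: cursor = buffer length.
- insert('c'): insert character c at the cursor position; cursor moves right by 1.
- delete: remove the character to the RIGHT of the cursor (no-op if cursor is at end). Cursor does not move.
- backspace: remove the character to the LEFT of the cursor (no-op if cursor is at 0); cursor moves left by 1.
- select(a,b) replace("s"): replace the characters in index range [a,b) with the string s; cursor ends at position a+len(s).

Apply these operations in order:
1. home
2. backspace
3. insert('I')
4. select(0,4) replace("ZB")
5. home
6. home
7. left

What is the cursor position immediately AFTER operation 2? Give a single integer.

Answer: 0

Derivation:
After op 1 (home): buf='QIYBHA' cursor=0
After op 2 (backspace): buf='QIYBHA' cursor=0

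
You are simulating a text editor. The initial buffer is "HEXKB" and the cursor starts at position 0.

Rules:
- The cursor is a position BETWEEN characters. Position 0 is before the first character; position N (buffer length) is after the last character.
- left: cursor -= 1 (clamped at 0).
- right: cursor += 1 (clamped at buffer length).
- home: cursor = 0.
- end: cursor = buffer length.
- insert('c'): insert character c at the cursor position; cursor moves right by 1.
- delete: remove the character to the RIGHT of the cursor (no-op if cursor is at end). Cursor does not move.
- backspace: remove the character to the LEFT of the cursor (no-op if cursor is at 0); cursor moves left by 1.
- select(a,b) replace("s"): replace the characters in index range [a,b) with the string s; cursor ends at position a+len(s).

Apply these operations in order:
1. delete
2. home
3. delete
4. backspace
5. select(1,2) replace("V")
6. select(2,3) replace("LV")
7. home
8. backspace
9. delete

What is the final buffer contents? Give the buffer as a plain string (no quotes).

After op 1 (delete): buf='EXKB' cursor=0
After op 2 (home): buf='EXKB' cursor=0
After op 3 (delete): buf='XKB' cursor=0
After op 4 (backspace): buf='XKB' cursor=0
After op 5 (select(1,2) replace("V")): buf='XVB' cursor=2
After op 6 (select(2,3) replace("LV")): buf='XVLV' cursor=4
After op 7 (home): buf='XVLV' cursor=0
After op 8 (backspace): buf='XVLV' cursor=0
After op 9 (delete): buf='VLV' cursor=0

Answer: VLV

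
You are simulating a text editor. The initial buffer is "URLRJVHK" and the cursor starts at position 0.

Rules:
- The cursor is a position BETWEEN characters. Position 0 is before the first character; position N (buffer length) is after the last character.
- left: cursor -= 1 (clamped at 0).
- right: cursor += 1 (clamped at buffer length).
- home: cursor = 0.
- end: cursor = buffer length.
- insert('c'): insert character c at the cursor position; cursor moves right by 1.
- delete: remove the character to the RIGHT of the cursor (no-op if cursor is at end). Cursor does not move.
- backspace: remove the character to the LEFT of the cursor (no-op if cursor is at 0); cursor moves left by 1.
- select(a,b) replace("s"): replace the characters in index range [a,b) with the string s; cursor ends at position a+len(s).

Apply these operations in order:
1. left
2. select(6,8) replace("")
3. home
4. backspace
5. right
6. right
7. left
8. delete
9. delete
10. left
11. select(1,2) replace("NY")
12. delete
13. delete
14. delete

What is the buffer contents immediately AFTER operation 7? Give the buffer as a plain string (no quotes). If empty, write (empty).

Answer: URLRJV

Derivation:
After op 1 (left): buf='URLRJVHK' cursor=0
After op 2 (select(6,8) replace("")): buf='URLRJV' cursor=6
After op 3 (home): buf='URLRJV' cursor=0
After op 4 (backspace): buf='URLRJV' cursor=0
After op 5 (right): buf='URLRJV' cursor=1
After op 6 (right): buf='URLRJV' cursor=2
After op 7 (left): buf='URLRJV' cursor=1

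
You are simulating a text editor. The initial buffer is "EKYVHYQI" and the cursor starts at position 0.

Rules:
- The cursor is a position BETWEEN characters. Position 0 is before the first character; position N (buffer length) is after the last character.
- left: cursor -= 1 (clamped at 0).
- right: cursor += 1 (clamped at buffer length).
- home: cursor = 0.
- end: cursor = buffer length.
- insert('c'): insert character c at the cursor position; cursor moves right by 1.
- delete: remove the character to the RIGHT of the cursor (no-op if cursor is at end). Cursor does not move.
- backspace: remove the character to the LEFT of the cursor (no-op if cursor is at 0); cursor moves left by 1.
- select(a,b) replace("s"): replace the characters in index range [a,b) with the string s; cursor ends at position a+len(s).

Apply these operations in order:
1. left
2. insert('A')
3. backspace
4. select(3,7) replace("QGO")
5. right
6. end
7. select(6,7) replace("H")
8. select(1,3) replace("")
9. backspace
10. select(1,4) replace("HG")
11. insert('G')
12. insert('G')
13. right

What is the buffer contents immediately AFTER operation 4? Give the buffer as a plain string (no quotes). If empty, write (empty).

Answer: EKYQGOI

Derivation:
After op 1 (left): buf='EKYVHYQI' cursor=0
After op 2 (insert('A')): buf='AEKYVHYQI' cursor=1
After op 3 (backspace): buf='EKYVHYQI' cursor=0
After op 4 (select(3,7) replace("QGO")): buf='EKYQGOI' cursor=6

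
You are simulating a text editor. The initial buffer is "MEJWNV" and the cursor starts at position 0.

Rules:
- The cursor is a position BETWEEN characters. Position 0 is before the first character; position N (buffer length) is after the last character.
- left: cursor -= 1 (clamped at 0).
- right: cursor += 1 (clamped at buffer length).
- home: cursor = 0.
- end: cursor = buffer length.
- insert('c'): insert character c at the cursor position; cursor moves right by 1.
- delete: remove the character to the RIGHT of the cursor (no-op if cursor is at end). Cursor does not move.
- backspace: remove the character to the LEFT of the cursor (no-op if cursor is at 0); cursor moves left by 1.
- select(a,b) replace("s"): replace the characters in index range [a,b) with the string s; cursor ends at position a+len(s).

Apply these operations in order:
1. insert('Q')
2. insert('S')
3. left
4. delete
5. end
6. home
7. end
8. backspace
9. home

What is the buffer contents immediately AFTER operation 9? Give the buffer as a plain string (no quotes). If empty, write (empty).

Answer: QMEJWN

Derivation:
After op 1 (insert('Q')): buf='QMEJWNV' cursor=1
After op 2 (insert('S')): buf='QSMEJWNV' cursor=2
After op 3 (left): buf='QSMEJWNV' cursor=1
After op 4 (delete): buf='QMEJWNV' cursor=1
After op 5 (end): buf='QMEJWNV' cursor=7
After op 6 (home): buf='QMEJWNV' cursor=0
After op 7 (end): buf='QMEJWNV' cursor=7
After op 8 (backspace): buf='QMEJWN' cursor=6
After op 9 (home): buf='QMEJWN' cursor=0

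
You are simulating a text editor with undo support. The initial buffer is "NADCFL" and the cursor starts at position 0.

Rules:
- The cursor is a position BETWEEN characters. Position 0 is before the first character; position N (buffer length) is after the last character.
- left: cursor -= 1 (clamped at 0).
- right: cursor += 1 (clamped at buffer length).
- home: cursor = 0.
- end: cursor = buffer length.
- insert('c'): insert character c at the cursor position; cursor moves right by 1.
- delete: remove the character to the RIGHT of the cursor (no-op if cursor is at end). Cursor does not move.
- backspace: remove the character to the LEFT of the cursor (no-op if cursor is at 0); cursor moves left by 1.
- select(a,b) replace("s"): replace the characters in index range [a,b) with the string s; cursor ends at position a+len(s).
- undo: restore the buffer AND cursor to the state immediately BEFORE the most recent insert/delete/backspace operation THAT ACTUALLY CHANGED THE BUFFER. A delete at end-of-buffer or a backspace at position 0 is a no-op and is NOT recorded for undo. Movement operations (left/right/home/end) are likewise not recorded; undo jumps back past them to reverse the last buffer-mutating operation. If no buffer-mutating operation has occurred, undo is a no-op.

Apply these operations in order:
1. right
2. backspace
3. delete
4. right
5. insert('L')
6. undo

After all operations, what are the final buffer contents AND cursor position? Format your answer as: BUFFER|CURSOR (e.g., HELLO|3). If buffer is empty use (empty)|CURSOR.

Answer: DCFL|1

Derivation:
After op 1 (right): buf='NADCFL' cursor=1
After op 2 (backspace): buf='ADCFL' cursor=0
After op 3 (delete): buf='DCFL' cursor=0
After op 4 (right): buf='DCFL' cursor=1
After op 5 (insert('L')): buf='DLCFL' cursor=2
After op 6 (undo): buf='DCFL' cursor=1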